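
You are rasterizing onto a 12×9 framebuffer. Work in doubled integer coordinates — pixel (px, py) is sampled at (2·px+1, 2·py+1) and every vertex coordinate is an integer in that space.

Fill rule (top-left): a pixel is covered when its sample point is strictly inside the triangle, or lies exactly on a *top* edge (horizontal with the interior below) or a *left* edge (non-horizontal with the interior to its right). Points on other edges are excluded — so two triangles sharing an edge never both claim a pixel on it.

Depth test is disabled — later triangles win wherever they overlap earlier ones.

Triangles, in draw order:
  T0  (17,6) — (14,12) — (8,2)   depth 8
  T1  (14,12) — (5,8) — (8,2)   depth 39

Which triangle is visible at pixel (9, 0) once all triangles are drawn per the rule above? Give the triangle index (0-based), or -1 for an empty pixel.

T0:
  2·area = 66
  edge (17, 6)→(14, 12): d=(-3,6) right/bottom  bias=-1
  edge (14, 12)→(8, 2): d=(-6,-10) top-left  bias=+0
  edge (8, 2)→(17, 6): d=(9,4) right/bottom  bias=-1
    (4,1)@(9, 3): e=[57,4,5] → #
    (5,1)@(11, 3): e=[45,24,-3] → ·
    (4,2)@(9, 5): e=[51,-8,23] → ·
    (5,2)@(11, 5): e=[39,12,15] → #
    (6,2)@(13, 5): e=[27,32,7] → #
    (7,2)@(15, 5): e=[15,52,-1] → ·
    (5,3)@(11, 7): e=[33,0,33] → #  [on edge]
    (7,3)@(15, 7): e=[9,40,17] → #
    (8,3)@(17, 7): e=[-3,60,9] → ·
    (5,4)@(11, 9): e=[27,-12,51] → ·
    (6,4)@(13, 9): e=[15,8,43] → #
    (8,4)@(17, 9): e=[-9,48,27] → ·
    (8,8)@(17, 17): e=[-33,0,99] → ·  [on edge]
  covered (8 px):
    · · · · · · · · · · · ·
    · · · · # · · · · · · ·
    · · · · · # # · · · · ·
    · · · · · # # # · · · ·
    · · · · · · # # · · · ·
    · · · · · · · · · · · ·
    · · · · · · · · · · · ·
    · · · · · · · · · · · ·
    · · · · · · · · · · · ·
T1:
  2·area = 66
  edge (14, 12)→(5, 8): d=(-9,-4) top-left  bias=+0
  edge (5, 8)→(8, 2): d=(3,-6) top-left  bias=+0
  edge (8, 2)→(14, 12): d=(6,10) right/bottom  bias=-1
    (3,2)@(7, 5): e=[35,3,28] → #
    (4,2)@(9, 5): e=[43,15,8] → #
    (5,2)@(11, 5): e=[51,27,-12] → ·
    (3,3)@(7, 7): e=[17,9,40] → #
    (5,3)@(11, 7): e=[33,33,0] → ·  [on edge]
    (3,4)@(7, 9): e=[-1,15,52] → ·
    (4,4)@(9, 9): e=[7,27,32] → #
    (5,4)@(11, 9): e=[15,39,12] → #
    (6,4)@(13, 9): e=[23,51,-8] → ·
    (4,5)@(9, 11): e=[-11,33,44] → ·
    (5,5)@(11, 11): e=[-3,45,24] → ·
    (6,5)@(13, 11): e=[5,57,4] → #
    (8,8)@(17, 17): e=[-33,99,0] → ·  [on edge]
  covered (7 px):
    · · · · · · · · · · · ·
    · · · · · · · · · · · ·
    · · · # # · · · · · · ·
    · · · # # · · · · · · ·
    · · · · # # · · · · · ·
    · · · · · · # · · · · ·
    · · · · · · · · · · · ·
    · · · · · · · · · · · ·
    · · · · · · · · · · · ·

Z-buffer (winner per pixel, '.' = empty):
  . . . . . . . . . . . .
  . . . . 0 . . . . . . .
  . . . 1 1 0 0 . . . . .
  . . . 1 1 0 0 0 . . . .
  . . . . 1 1 0 0 . . . .
  . . . . . . 1 . . . . .
  . . . . . . . . . . . .
  . . . . . . . . . . . .
  . . . . . . . . . . . .

Final: -1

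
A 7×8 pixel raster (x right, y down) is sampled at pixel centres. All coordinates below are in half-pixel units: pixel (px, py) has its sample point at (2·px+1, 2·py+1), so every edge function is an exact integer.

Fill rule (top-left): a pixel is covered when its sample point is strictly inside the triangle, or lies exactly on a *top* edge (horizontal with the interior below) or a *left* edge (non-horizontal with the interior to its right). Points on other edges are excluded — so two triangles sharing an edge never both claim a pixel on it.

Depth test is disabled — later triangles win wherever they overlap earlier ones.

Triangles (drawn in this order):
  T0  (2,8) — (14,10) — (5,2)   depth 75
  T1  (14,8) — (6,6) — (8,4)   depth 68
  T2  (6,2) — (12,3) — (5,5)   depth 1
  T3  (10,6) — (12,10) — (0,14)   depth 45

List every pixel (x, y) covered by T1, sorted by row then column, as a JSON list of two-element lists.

T0:
  2·area = 78  (B↔C swapped to make it positive)
  edge (2, 8)→(5, 2): d=(3,-6) top-left  bias=+0
  edge (5, 2)→(14, 10): d=(9,8) right/bottom  bias=-1
  edge (14, 10)→(2, 8): d=(-12,-2) top-left  bias=+0
    (2,1)@(5, 3): e=[3,9,66] → █
    (3,1)@(7, 3): e=[15,-7,70] → ·
    (2,2)@(5, 5): e=[9,27,42] → █
    (3,2)@(7, 5): e=[21,11,46] → █
    (4,2)@(9, 5): e=[33,-5,50] → ·
    (1,3)@(3, 7): e=[3,61,14] → █
    (4,3)@(9, 7): e=[39,13,26] → █
    (5,3)@(11, 7): e=[51,-3,30] → ·
    (1,4)@(3, 9): e=[9,79,-10] → ·
    (2,4)@(5, 9): e=[21,63,-6] → ·
    (3,4)@(7, 9): e=[33,47,-2] → ·
    (4,4)@(9, 9): e=[45,31,2] → █
  covered (9 px):
    · · · · · · ·
    · · █ · · · ·
    · · █ █ · · ·
    · █ █ █ █ · ·
    · · · · █ █ ·
    · · · · · · ·
    · · · · · · ·
    · · · · · · ·
T1:
  2·area = 20
  edge (14, 8)→(6, 6): d=(-8,-2) top-left  bias=+0
  edge (6, 6)→(8, 4): d=(2,-2) top-left  bias=+0
  edge (8, 4)→(14, 8): d=(6,4) right/bottom  bias=-1
    (5,0)@(11, 1): e=[50,0,-30] → ·  [on edge]
    (4,1)@(9, 3): e=[30,0,-10] → ·  [on edge]
    (3,2)@(7, 5): e=[10,0,10] → █  [on edge]
    (4,2)@(9, 5): e=[14,4,2] → █
    (5,2)@(11, 5): e=[18,8,-6] → ·
    (2,3)@(5, 7): e=[-10,0,30] → ·  [on edge]
    (3,3)@(7, 7): e=[-6,4,22] → ·
    (4,3)@(9, 7): e=[-2,8,14] → ·
    (5,3)@(11, 7): e=[2,12,6] → █
    (6,3)@(13, 7): e=[6,16,-2] → ·
    (1,4)@(3, 9): e=[-30,0,50] → ·  [on edge]
    (5,4)@(11, 9): e=[-14,16,18] → ·
    (0,5)@(1, 11): e=[-50,0,70] → ·  [on edge]
  covered (3 px):
    · · · · · · ·
    · · · · · · ·
    · · · █ █ · ·
    · · · · · █ ·
    · · · · · · ·
    · · · · · · ·
    · · · · · · ·
    · · · · · · ·
T2:
  2·area = 19
  edge (6, 2)→(12, 3): d=(6,1) right/bottom  bias=-1
  edge (12, 3)→(5, 5): d=(-7,2) right/bottom  bias=-1
  edge (5, 5)→(6, 2): d=(1,-3) top-left  bias=+0
    (3,1)@(7, 3): e=[5,10,4] → █
    (4,1)@(9, 3): e=[3,6,10] → █
    (5,1)@(11, 3): e=[1,2,16] → █
    (6,1)@(13, 3): e=[-1,-2,22] → ·
    (2,2)@(5, 5): e=[19,0,0] → ·  [on edge]
    (3,2)@(7, 5): e=[17,-4,6] → ·
    (4,2)@(9, 5): e=[15,-8,12] → ·
    (5,2)@(11, 5): e=[13,-12,18] → ·
    (1,5)@(3, 11): e=[57,-38,0] → ·  [on edge]
  covered (3 px):
    · · · · · · ·
    · · · █ █ █ ·
    · · · · · · ·
    · · · · · · ·
    · · · · · · ·
    · · · · · · ·
    · · · · · · ·
    · · · · · · ·
T3:
  2·area = 56
  edge (10, 6)→(12, 10): d=(2,4) right/bottom  bias=-1
  edge (12, 10)→(0, 14): d=(-12,4) right/bottom  bias=-1
  edge (0, 14)→(10, 6): d=(10,-8) top-left  bias=+0
    (4,3)@(9, 7): e=[6,48,2] → █
    (5,3)@(11, 7): e=[-2,40,18] → ·
    (3,4)@(7, 9): e=[18,32,6] → █
    (5,4)@(11, 9): e=[2,16,38] → █
    (6,4)@(13, 9): e=[-6,8,54] → ·
    (2,5)@(5, 11): e=[30,16,10] → █
    (4,5)@(9, 11): e=[14,0,42] → ·  [on edge]
    (5,5)@(11, 11): e=[6,-8,58] → ·
    (1,6)@(3, 13): e=[42,0,14] → ·  [on edge]
    (2,6)@(5, 13): e=[34,-8,30] → ·
    (3,6)@(7, 13): e=[26,-16,46] → ·
  covered (6 px):
    · · · · · · ·
    · · · · · · ·
    · · · · · · ·
    · · · · █ · ·
    · · · █ █ █ ·
    · · █ █ · · ·
    · · · · · · ·
    · · · · · · ·

Result: [[3,2],[4,2],[5,3]]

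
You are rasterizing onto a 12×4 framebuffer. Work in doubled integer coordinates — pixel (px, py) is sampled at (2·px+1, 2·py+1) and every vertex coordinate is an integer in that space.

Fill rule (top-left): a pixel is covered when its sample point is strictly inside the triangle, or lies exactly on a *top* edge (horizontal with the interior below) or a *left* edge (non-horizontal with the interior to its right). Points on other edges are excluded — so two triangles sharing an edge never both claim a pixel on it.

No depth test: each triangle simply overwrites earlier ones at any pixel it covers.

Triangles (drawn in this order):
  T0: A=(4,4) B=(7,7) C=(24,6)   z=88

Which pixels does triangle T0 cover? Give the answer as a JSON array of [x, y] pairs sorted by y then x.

T0:
  2·area = 54  (B↔C swapped to make it positive)
  edge (4, 4)→(24, 6): d=(20,2) right/bottom  bias=-1
  edge (24, 6)→(7, 7): d=(-17,1) right/bottom  bias=-1
  edge (7, 7)→(4, 4): d=(-3,-3) top-left  bias=+0
    (0,0)@(1, 1): e=[-54,108,0] → .  [on edge]
    (1,1)@(3, 3): e=[-18,72,0] → .  [on edge]
    (2,2)@(5, 5): e=[18,36,0] → X  [on edge]
    (3,2)@(7, 5): e=[14,34,6] → X
    (4,2)@(9, 5): e=[10,32,12] → X
    (5,2)@(11, 5): e=[6,30,18] → X
    (6,2)@(13, 5): e=[2,28,24] → X
    (7,2)@(15, 5): e=[-2,26,30] → .
    (2,3)@(5, 7): e=[58,2,-6] → .
    (3,3)@(7, 7): e=[54,0,0] → .  [on edge]
    (4,3)@(9, 7): e=[50,-2,6] → .
    (5,3)@(11, 7): e=[46,-4,12] → .
  covered (5 px):
    . . . . . . . . . . . .
    . . . . . . . . . . . .
    . . X X X X X . . . . .
    . . . . . . . . . . . .

Answer: [[2,2],[3,2],[4,2],[5,2],[6,2]]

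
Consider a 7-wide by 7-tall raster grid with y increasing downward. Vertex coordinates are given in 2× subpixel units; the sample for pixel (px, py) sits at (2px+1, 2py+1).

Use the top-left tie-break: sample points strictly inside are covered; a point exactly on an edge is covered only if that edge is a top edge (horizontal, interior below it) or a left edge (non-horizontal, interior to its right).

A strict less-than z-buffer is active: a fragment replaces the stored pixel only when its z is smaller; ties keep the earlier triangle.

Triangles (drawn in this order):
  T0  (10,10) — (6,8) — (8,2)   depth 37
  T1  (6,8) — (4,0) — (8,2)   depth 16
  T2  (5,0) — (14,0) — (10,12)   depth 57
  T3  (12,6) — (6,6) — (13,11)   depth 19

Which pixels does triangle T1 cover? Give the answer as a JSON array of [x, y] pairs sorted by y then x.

T0:
  2·area = 28
  edge (10, 10)→(6, 8): d=(-4,-2) top-left  bias=+0
  edge (6, 8)→(8, 2): d=(2,-6) top-left  bias=+0
  edge (8, 2)→(10, 10): d=(2,8) right/bottom  bias=-1
    (3,2)@(7, 5): e=[14,0,14] → X  [on edge]
    (4,2)@(9, 5): e=[18,12,-2] → .
    (3,3)@(7, 7): e=[6,4,18] → X
    (4,3)@(9, 7): e=[10,16,2] → X
    (5,3)@(11, 7): e=[14,28,-14] → .
    (3,4)@(7, 9): e=[-2,8,22] → .
    (4,4)@(9, 9): e=[2,20,6] → X
    (5,4)@(11, 9): e=[6,32,-10] → .
    (2,5)@(5, 11): e=[-14,0,42] → .  [on edge]
    (4,5)@(9, 11): e=[-6,24,10] → .
  covered (4 px):
    . . . . . . .
    . . . . . . .
    . . . X . . .
    . . . X X . .
    . . . . X . .
    . . . . . . .
    . . . . . . .
T1:
  2·area = 28
  edge (6, 8)→(4, 0): d=(-2,-8) top-left  bias=+0
  edge (4, 0)→(8, 2): d=(4,2) right/bottom  bias=-1
  edge (8, 2)→(6, 8): d=(-2,6) right/bottom  bias=-1
    (2,0)@(5, 1): e=[6,2,20] → X
    (3,0)@(7, 1): e=[22,-2,8] → .
    (2,1)@(5, 3): e=[2,10,16] → X
    (3,1)@(7, 3): e=[18,6,4] → X
    (4,1)@(9, 3): e=[34,2,-8] → .
    (2,2)@(5, 5): e=[-2,18,12] → .
    (3,2)@(7, 5): e=[14,14,0] → .  [on edge]
    (2,5)@(5, 11): e=[-14,42,0] → .  [on edge]
  covered (3 px):
    . . X . . . .
    . . X X . . .
    . . . . . . .
    . . . . . . .
    . . . . . . .
    . . . . . . .
    . . . . . . .
T2:
  2·area = 108
  edge (5, 0)→(14, 0): d=(9,0) top-left  bias=+0
  edge (14, 0)→(10, 12): d=(-4,12) right/bottom  bias=-1
  edge (10, 12)→(5, 0): d=(-5,-12) top-left  bias=+0
    (3,0)@(7, 1): e=[9,80,19] → X
    (4,0)@(9, 1): e=[9,56,43] → X
    (5,0)@(11, 1): e=[9,32,67] → X
    (6,0)@(13, 1): e=[9,8,91] → X
    (3,1)@(7, 3): e=[27,72,9] → X
    (6,1)@(13, 3): e=[27,0,81] → .  [on edge]
    (3,2)@(7, 5): e=[45,64,-1] → .
    (4,2)@(9, 5): e=[45,40,23] → X
    (6,2)@(13, 5): e=[45,-8,71] → .
    (4,3)@(9, 7): e=[63,32,13] → X
    (6,3)@(13, 7): e=[63,-16,61] → .
    (4,4)@(9, 9): e=[81,24,3] → X
    (5,4)@(11, 9): e=[81,0,27] → .  [on edge]
  covered (12 px):
    . . . X X X X
    . . . X X X .
    . . . . X X .
    . . . . X X .
    . . . . X . .
    . . . . . . .
    . . . . . . .
T3:
  2·area = 30  (B↔C swapped to make it positive)
  edge (12, 6)→(13, 11): d=(1,5) right/bottom  bias=-1
  edge (13, 11)→(6, 6): d=(-7,-5) top-left  bias=+0
  edge (6, 6)→(12, 6): d=(6,0) top-left  bias=+0
    (5,0)@(11, 1): e=[0,60,-30] → .  [on edge]
    (4,3)@(9, 7): e=[16,8,6] → X
    (5,3)@(11, 7): e=[6,18,6] → X
    (6,3)@(13, 7): e=[-4,28,6] → .
    (4,4)@(9, 9): e=[18,-6,18] → .
    (5,4)@(11, 9): e=[8,4,18] → X
    (6,4)@(13, 9): e=[-2,14,18] → .
    (5,5)@(11, 11): e=[10,-10,30] → .
    (6,5)@(13, 11): e=[0,0,30] → .  [on edge]
  covered (3 px):
    . . . . . . .
    . . . . . . .
    . . . . . . .
    . . . . X X .
    . . . . . X .
    . . . . . . .
    . . . . . . .

Result: [[2,0],[2,1],[3,1]]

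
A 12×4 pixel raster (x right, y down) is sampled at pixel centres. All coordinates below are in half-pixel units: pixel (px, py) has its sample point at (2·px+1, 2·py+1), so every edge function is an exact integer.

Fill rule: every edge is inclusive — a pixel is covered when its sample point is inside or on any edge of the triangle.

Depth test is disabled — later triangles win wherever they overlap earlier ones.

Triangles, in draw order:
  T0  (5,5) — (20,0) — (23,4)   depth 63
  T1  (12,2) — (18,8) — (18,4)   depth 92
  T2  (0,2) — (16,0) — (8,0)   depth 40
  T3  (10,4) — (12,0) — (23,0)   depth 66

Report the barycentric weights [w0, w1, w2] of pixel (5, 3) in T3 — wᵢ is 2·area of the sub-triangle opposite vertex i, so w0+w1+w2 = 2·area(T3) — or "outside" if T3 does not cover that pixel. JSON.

T0:
  2·area = 75
  edge (5, 5)→(20, 0): d=(15,-5) inclusive
  edge (20, 0)→(23, 4): d=(3,4) inclusive
  edge (23, 4)→(5, 5): d=(-18,1) inclusive
    (8,0)@(17, 1): e=[0,15,60] → X  [on edge]
    (9,0)@(19, 1): e=[10,7,58] → X
    (10,0)@(21, 1): e=[20,-1,56] → .
    (5,1)@(11, 3): e=[0,45,30] → X  [on edge]
    (6,1)@(13, 3): e=[10,37,28] → X
    (7,1)@(15, 3): e=[20,29,26] → X
    (10,1)@(21, 3): e=[50,5,20] → X
    (11,1)@(23, 3): e=[60,-3,18] → .
    (2,2)@(5, 5): e=[0,75,0] → X  [on edge]
    (3,2)@(7, 5): e=[10,67,-2] → .
    (5,2)@(11, 5): e=[30,51,-6] → .
    (6,2)@(13, 5): e=[40,43,-8] → .
  covered (9 px):
    . . . . . . . . X X . .
    . . . . . X X X X X X .
    . . X . . . . . . . . .
    . . . . . . . . . . . .
T1:
  2·area = 24  (B↔C swapped to make it positive)
  edge (12, 2)→(18, 4): d=(6,2) inclusive
  edge (18, 4)→(18, 8): d=(0,4) inclusive
  edge (18, 8)→(12, 2): d=(-6,-6) inclusive
    (4,0)@(9, 1): e=[0,36,-12] → .  [on edge]
    (5,0)@(11, 1): e=[-4,28,0] → .  [on edge]
    (6,1)@(13, 3): e=[4,20,0] → X  [on edge]
    (7,1)@(15, 3): e=[0,12,12] → X  [on edge]
    (8,1)@(17, 3): e=[-4,4,24] → .
    (6,2)@(13, 5): e=[16,20,-12] → .
    (7,2)@(15, 5): e=[12,12,0] → X  [on edge]
    (8,2)@(17, 5): e=[8,4,12] → X
    (9,2)@(19, 5): e=[4,-4,24] → .
    (10,2)@(21, 5): e=[0,-12,36] → .  [on edge]
    (7,3)@(15, 7): e=[24,12,-12] → .
    (8,3)@(17, 7): e=[20,4,0] → X  [on edge]
  covered (5 px):
    . . . . . . . . . . . .
    . . . . . . X X . . . .
    . . . . . . . X X . . .
    . . . . . . . . X . . .
T2:
  2·area = 16  (B↔C swapped to make it positive)
  edge (0, 2)→(8, 0): d=(8,-2) inclusive
  edge (8, 0)→(16, 0): d=(8,0) inclusive
  edge (16, 0)→(0, 2): d=(-16,2) inclusive
    (2,0)@(5, 1): e=[2,8,6] → X
    (3,0)@(7, 1): e=[6,8,2] → X
    (4,0)@(9, 1): e=[10,8,-2] → .
    (2,1)@(5, 3): e=[18,24,-26] → .
    (3,1)@(7, 3): e=[22,24,-30] → .
  covered (2 px):
    . . X X . . . . . . . .
    . . . . . . . . . . . .
    . . . . . . . . . . . .
    . . . . . . . . . . . .
T3:
  2·area = 44
  edge (10, 4)→(12, 0): d=(2,-4) inclusive
  edge (12, 0)→(23, 0): d=(11,0) inclusive
  edge (23, 0)→(10, 4): d=(-13,4) inclusive
    (6,0)@(13, 1): e=[6,11,27] → X
    (7,0)@(15, 1): e=[14,11,19] → X
    (8,0)@(17, 1): e=[22,11,11] → X
    (9,0)@(19, 1): e=[30,11,3] → X
    (10,0)@(21, 1): e=[38,11,-5] → .
    (5,1)@(11, 3): e=[2,33,9] → X
    (7,1)@(15, 3): e=[18,33,-7] → .
    (8,1)@(17, 3): e=[26,33,-15] → .
    (9,1)@(19, 3): e=[34,33,-23] → .
    (5,2)@(11, 5): e=[6,55,-17] → .
    (6,2)@(13, 5): e=[14,55,-25] → .
  covered (6 px):
    . . . . . . X X X X . .
    . . . . . X X . . . . .
    . . . . . . . . . . . .
    . . . . . . . . . . . .

Final: "outside"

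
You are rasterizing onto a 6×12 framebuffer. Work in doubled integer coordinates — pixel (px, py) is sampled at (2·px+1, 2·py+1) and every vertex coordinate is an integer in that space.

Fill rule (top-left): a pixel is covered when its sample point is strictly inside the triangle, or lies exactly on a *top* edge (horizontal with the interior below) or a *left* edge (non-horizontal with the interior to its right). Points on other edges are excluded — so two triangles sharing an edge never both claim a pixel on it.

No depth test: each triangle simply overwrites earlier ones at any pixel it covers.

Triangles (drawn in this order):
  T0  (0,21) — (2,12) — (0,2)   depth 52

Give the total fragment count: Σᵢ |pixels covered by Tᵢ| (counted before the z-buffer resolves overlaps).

T0:
  2·area = 38  (B↔C swapped to make it positive)
  edge (0, 21)→(0, 2): d=(0,-19) top-left  bias=+0
  edge (0, 2)→(2, 12): d=(2,10) right/bottom  bias=-1
  edge (2, 12)→(0, 21): d=(-2,9) right/bottom  bias=-1
    (0,3)@(1, 7): e=[19,0,19] → ·  [on edge]
    (0,4)@(1, 9): e=[19,4,15] → █
    (1,4)@(3, 9): e=[57,-16,-3] → ·
    (0,5)@(1, 11): e=[19,8,11] → █
    (1,5)@(3, 11): e=[57,-12,-7] → ·
    (0,6)@(1, 13): e=[19,12,7] → █
    (1,6)@(3, 13): e=[57,-8,-11] → ·
    (0,7)@(1, 15): e=[19,16,3] → █
    (1,7)@(3, 15): e=[57,-4,-15] → ·
    (0,8)@(1, 17): e=[19,20,-1] → ·
    (1,8)@(3, 17): e=[57,0,-19] → ·  [on edge]
  covered (4 px):
    · · · · · ·
    · · · · · ·
    · · · · · ·
    · · · · · ·
    █ · · · · ·
    █ · · · · ·
    █ · · · · ·
    █ · · · · ·
    · · · · · ·
    · · · · · ·
    · · · · · ·
    · · · · · ·

Answer: 4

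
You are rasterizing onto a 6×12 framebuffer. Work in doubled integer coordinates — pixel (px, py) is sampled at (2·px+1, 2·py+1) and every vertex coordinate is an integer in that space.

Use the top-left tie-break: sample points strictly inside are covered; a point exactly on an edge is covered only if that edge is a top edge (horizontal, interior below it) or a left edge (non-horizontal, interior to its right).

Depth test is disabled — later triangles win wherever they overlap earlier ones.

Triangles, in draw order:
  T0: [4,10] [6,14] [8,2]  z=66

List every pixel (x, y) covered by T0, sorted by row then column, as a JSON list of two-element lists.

T0:
  2·area = 32  (B↔C swapped to make it positive)
  edge (4, 10)→(8, 2): d=(4,-8) top-left  bias=+0
  edge (8, 2)→(6, 14): d=(-2,12) right/bottom  bias=-1
  edge (6, 14)→(4, 10): d=(-2,-4) top-left  bias=+0
    (3,2)@(7, 5): e=[4,6,22] → X
    (4,2)@(9, 5): e=[20,-18,30] → .
    (3,3)@(7, 7): e=[12,2,18] → X
    (4,3)@(9, 7): e=[28,-22,26] → .
    (2,4)@(5, 9): e=[4,22,6] → X
    (3,4)@(7, 9): e=[20,-2,14] → .
    (2,5)@(5, 11): e=[12,18,2] → X
    (3,5)@(7, 11): e=[28,-6,10] → .
    (2,6)@(5, 13): e=[20,14,-2] → .
  covered (4 px):
    . . . . . .
    . . . . . .
    . . . X . .
    . . . X . .
    . . X . . .
    . . X . . .
    . . . . . .
    . . . . . .
    . . . . . .
    . . . . . .
    . . . . . .
    . . . . . .

Result: [[3,2],[3,3],[2,4],[2,5]]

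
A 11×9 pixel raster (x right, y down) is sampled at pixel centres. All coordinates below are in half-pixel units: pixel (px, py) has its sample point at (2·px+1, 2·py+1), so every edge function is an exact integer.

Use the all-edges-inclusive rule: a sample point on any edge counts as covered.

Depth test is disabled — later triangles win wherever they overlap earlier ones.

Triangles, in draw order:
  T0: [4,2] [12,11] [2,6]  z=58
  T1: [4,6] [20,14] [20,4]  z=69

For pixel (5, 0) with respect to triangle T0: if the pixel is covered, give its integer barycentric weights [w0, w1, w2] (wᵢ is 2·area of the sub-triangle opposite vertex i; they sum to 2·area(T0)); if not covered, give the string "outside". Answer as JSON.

T0:
  2·area = 50
  edge (4, 2)→(12, 11): d=(8,9) inclusive
  edge (12, 11)→(2, 6): d=(-10,-5) inclusive
  edge (2, 6)→(4, 2): d=(2,-4) inclusive
    (1,2)@(3, 5): e=[33,15,2] → █
    (2,2)@(5, 5): e=[15,25,10] → █
    (3,2)@(7, 5): e=[-3,35,18] → ·
    (1,3)@(3, 7): e=[49,-5,6] → ·
    (2,3)@(5, 7): e=[31,5,14] → █
    (3,3)@(7, 7): e=[13,15,22] → █
    (4,3)@(9, 7): e=[-5,25,30] → ·
    (2,4)@(5, 9): e=[47,-15,18] → ·
    (3,4)@(7, 9): e=[29,-5,26] → ·
    (4,4)@(9, 9): e=[11,5,34] → █
    (5,4)@(11, 9): e=[-7,15,42] → ·
    (4,5)@(9, 11): e=[27,-15,38] → ·
  covered (5 px):
    · · · · · · · · · · ·
    · · · · · · · · · · ·
    · █ █ · · · · · · · ·
    · · █ █ · · · · · · ·
    · · · · █ · · · · · ·
    · · · · · · · · · · ·
    · · · · · · · · · · ·
    · · · · · · · · · · ·
    · · · · · · · · · · ·
T1:
  2·area = 160  (B↔C swapped to make it positive)
  edge (4, 6)→(20, 4): d=(16,-2) inclusive
  edge (20, 4)→(20, 14): d=(0,10) inclusive
  edge (20, 14)→(4, 6): d=(-16,-8) inclusive
    (6,2)@(13, 5): e=[2,70,88] → █
    (7,2)@(15, 5): e=[6,50,104] → █
    (8,2)@(17, 5): e=[10,30,120] → █
    (9,2)@(19, 5): e=[14,10,136] → █
    (10,2)@(21, 5): e=[18,-10,152] → ·
    (3,3)@(7, 7): e=[22,130,8] → █
    (4,3)@(9, 7): e=[26,110,24] → █
    (5,3)@(11, 7): e=[30,90,40] → █
    (10,3)@(21, 7): e=[50,-10,120] → ·
    (3,4)@(7, 9): e=[54,130,-24] → ·
    (4,4)@(9, 9): e=[58,110,-8] → ·
    (5,4)@(11, 9): e=[62,90,8] → █
  covered (20 px):
    · · · · · · · · · · ·
    · · · · · · · · · · ·
    · · · · · · █ █ █ █ ·
    · · · █ █ █ █ █ █ █ ·
    · · · · · █ █ █ █ █ ·
    · · · · · · · █ █ █ ·
    · · · · · · · · · █ ·
    · · · · · · · · · · ·
    · · · · · · · · · · ·

Answer: "outside"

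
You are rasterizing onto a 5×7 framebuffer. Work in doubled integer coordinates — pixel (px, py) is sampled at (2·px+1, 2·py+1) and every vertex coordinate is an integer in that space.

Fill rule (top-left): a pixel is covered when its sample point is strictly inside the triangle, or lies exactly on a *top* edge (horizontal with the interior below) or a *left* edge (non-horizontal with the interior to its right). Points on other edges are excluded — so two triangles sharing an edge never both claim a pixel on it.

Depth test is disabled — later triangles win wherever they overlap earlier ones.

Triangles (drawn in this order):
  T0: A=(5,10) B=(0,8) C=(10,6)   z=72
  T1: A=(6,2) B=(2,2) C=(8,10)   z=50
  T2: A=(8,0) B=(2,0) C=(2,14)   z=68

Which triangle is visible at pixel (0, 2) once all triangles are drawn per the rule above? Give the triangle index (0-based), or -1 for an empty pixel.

T0:
  2·area = 30
  edge (5, 10)→(0, 8): d=(-5,-2) top-left  bias=+0
  edge (0, 8)→(10, 6): d=(10,-2) top-left  bias=+0
  edge (10, 6)→(5, 10): d=(-5,4) right/bottom  bias=-1
    (2,3)@(5, 7): e=[15,0,15] → X  [on edge]
    (3,3)@(7, 7): e=[19,4,7] → X
    (4,3)@(9, 7): e=[23,8,-1] → .
    (1,4)@(3, 9): e=[1,16,13] → X
    (3,4)@(7, 9): e=[9,24,-3] → .
    (1,5)@(3, 11): e=[-9,36,3] → .
    (2,5)@(5, 11): e=[-5,40,-5] → .
  covered (4 px):
    . . . . .
    . . . . .
    . . . . .
    . . X X .
    . X X . .
    . . . . .
    . . . . .
T1:
  2·area = 32  (B↔C swapped to make it positive)
  edge (6, 2)→(8, 10): d=(2,8) right/bottom  bias=-1
  edge (8, 10)→(2, 2): d=(-6,-8) top-left  bias=+0
  edge (2, 2)→(6, 2): d=(4,0) top-left  bias=+0
    (1,1)@(3, 3): e=[26,2,4] → X
    (2,1)@(5, 3): e=[10,18,4] → X
    (3,1)@(7, 3): e=[-6,34,4] → .
    (1,2)@(3, 5): e=[30,-10,12] → .
    (2,2)@(5, 5): e=[14,6,12] → X
    (3,2)@(7, 5): e=[-2,22,12] → .
    (2,3)@(5, 7): e=[18,-6,20] → .
    (3,3)@(7, 7): e=[2,10,20] → X
    (4,3)@(9, 7): e=[-14,26,20] → .
    (3,4)@(7, 9): e=[6,-2,28] → .
  covered (4 px):
    . . . . .
    . X X . .
    . . X . .
    . . . X .
    . . . . .
    . . . . .
    . . . . .
T2:
  2·area = 84  (B↔C swapped to make it positive)
  edge (8, 0)→(2, 14): d=(-6,14) right/bottom  bias=-1
  edge (2, 14)→(2, 0): d=(0,-14) top-left  bias=+0
  edge (2, 0)→(8, 0): d=(6,0) top-left  bias=+0
    (1,0)@(3, 1): e=[64,14,6] → X
    (2,0)@(5, 1): e=[36,42,6] → X
    (3,0)@(7, 1): e=[8,70,6] → X
    (4,0)@(9, 1): e=[-20,98,6] → .
    (1,1)@(3, 3): e=[52,14,18] → X
    (3,1)@(7, 3): e=[-4,70,18] → .
    (1,2)@(3, 5): e=[40,14,30] → X
    (3,2)@(7, 5): e=[-16,70,30] → .
    (1,3)@(3, 7): e=[28,14,42] → X
    (2,3)@(5, 7): e=[0,42,42] → .  [on edge]
    (1,4)@(3, 9): e=[16,14,54] → X
    (2,4)@(5, 9): e=[-12,42,54] → .
  covered (10 px):
    . X X X .
    . X X . .
    . X X . .
    . X . . .
    . X . . .
    . X . . .
    . . . . .

Z-buffer (winner per pixel, '.' = empty):
  . 2 2 2 .
  . 2 2 . .
  . 2 2 . .
  . 2 0 1 .
  . 2 0 . .
  . 2 . . .
  . . . . .

Final: -1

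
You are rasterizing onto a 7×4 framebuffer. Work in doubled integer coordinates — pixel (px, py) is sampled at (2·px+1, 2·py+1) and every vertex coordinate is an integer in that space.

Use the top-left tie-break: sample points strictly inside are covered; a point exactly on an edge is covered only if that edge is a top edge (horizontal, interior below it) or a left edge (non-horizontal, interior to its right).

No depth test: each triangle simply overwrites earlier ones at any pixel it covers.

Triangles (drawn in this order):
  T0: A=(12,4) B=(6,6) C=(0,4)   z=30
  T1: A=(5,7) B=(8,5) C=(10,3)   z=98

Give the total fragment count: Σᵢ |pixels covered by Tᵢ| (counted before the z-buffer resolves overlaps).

T0:
  2·area = 24
  edge (12, 4)→(6, 6): d=(-6,2) right/bottom  bias=-1
  edge (6, 6)→(0, 4): d=(-6,-2) top-left  bias=+0
  edge (0, 4)→(12, 4): d=(12,0) top-left  bias=+0
    (1,2)@(3, 5): e=[12,0,12] → █  [on edge]
    (2,2)@(5, 5): e=[8,4,12] → █
    (3,2)@(7, 5): e=[4,8,12] → █
    (4,2)@(9, 5): e=[0,12,12] → ·  [on edge]
    (1,3)@(3, 7): e=[0,-12,36] → ·  [on edge]
    (2,3)@(5, 7): e=[-4,-8,36] → ·
    (3,3)@(7, 7): e=[-8,-4,36] → ·
    (4,3)@(9, 7): e=[-12,0,36] → ·  [on edge]
  covered (3 px):
    · · · · · · ·
    · · · · · · ·
    · █ █ █ · · ·
    · · · · · · ·
T1:
  2·area = 2  (B↔C swapped to make it positive)
  edge (5, 7)→(10, 3): d=(5,-4) top-left  bias=+0
  edge (10, 3)→(8, 5): d=(-2,2) right/bottom  bias=-1
  edge (8, 5)→(5, 7): d=(-3,2) right/bottom  bias=-1
    (5,1)@(11, 3): e=[4,-2,0] → ·  [on edge]
    (2,3)@(5, 7): e=[0,2,0] → ·  [on edge]
  covered (0 px):
    · · · · · · ·
    · · · · · · ·
    · · · · · · ·
    · · · · · · ·

Final: 3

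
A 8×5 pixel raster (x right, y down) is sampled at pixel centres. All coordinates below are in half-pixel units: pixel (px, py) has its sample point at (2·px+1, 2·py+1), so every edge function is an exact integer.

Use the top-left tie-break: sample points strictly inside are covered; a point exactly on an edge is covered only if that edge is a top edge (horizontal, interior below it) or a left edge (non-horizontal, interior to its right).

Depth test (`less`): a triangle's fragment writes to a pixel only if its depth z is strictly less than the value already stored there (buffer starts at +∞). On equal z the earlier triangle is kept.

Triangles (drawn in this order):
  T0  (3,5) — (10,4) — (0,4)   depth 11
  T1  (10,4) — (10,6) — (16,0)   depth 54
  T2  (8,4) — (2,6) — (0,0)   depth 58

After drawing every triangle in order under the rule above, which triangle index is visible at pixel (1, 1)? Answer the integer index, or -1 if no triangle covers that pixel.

T0:
  2·area = 10  (B↔C swapped to make it positive)
  edge (3, 5)→(0, 4): d=(-3,-1) top-left  bias=+0
  edge (0, 4)→(10, 4): d=(10,0) top-left  bias=+0
  edge (10, 4)→(3, 5): d=(-7,1) right/bottom  bias=-1
    (1,2)@(3, 5): e=[0,10,0] → .  [on edge]
    (4,3)@(9, 7): e=[0,30,-20] → .  [on edge]
    (7,4)@(15, 9): e=[0,50,-40] → .  [on edge]
  covered (0 px):
    . . . . . . . .
    . . . . . . . .
    . . . . . . . .
    . . . . . . . .
    . . . . . . . .
T1:
  2·area = 12  (B↔C swapped to make it positive)
  edge (10, 4)→(16, 0): d=(6,-4) top-left  bias=+0
  edge (16, 0)→(10, 6): d=(-6,6) right/bottom  bias=-1
  edge (10, 6)→(10, 4): d=(0,-2) top-left  bias=+0
    (7,0)@(15, 1): e=[2,0,10] → .  [on edge]
    (6,1)@(13, 3): e=[6,0,6] → .  [on edge]
    (5,2)@(11, 5): e=[10,0,2] → .  [on edge]
    (4,3)@(9, 7): e=[14,0,-2] → .  [on edge]
    (3,4)@(7, 9): e=[18,0,-6] → .  [on edge]
  covered (0 px):
    . . . . . . . .
    . . . . . . . .
    . . . . . . . .
    . . . . . . . .
    . . . . . . . .
T2:
  2·area = 40
  edge (8, 4)→(2, 6): d=(-6,2) right/bottom  bias=-1
  edge (2, 6)→(0, 0): d=(-2,-6) top-left  bias=+0
  edge (0, 0)→(8, 4): d=(8,4) right/bottom  bias=-1
    (0,0)@(1, 1): e=[32,4,4] → X
    (1,0)@(3, 1): e=[28,16,-4] → .
    (0,1)@(1, 3): e=[20,0,20] → X  [on edge]
    (1,1)@(3, 3): e=[16,12,12] → X
    (2,1)@(5, 3): e=[12,24,4] → X
    (3,1)@(7, 3): e=[8,36,-4] → .
    (5,1)@(11, 3): e=[0,60,-20] → .  [on edge]
    (0,2)@(1, 5): e=[8,-4,36] → .
    (1,2)@(3, 5): e=[4,8,28] → X
    (2,2)@(5, 5): e=[0,20,20] → .  [on edge]
    (1,3)@(3, 7): e=[-8,4,44] → .
    (1,4)@(3, 9): e=[-20,0,60] → .  [on edge]
  covered (5 px):
    X . . . . . . .
    X X X . . . . .
    . X . . . . . .
    . . . . . . . .
    . . . . . . . .

Z-buffer (winner per pixel, '.' = empty):
  2 . . . . . . .
  2 2 2 . . . . .
  . 2 . . . . . .
  . . . . . . . .
  . . . . . . . .

Answer: 2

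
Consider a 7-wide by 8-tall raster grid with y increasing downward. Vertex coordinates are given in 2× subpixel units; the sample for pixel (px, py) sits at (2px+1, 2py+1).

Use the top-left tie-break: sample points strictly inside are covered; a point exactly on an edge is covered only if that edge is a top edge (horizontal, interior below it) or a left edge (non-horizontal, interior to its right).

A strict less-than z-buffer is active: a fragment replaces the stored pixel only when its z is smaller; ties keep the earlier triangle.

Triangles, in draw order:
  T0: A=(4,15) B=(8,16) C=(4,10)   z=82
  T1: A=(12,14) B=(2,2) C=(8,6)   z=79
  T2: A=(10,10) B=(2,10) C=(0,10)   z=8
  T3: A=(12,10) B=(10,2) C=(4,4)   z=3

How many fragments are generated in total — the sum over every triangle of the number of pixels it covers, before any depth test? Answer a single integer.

T0:
  2·area = 20  (B↔C swapped to make it positive)
  edge (4, 15)→(4, 10): d=(0,-5) top-left  bias=+0
  edge (4, 10)→(8, 16): d=(4,6) right/bottom  bias=-1
  edge (8, 16)→(4, 15): d=(-4,-1) top-left  bias=+0
    (2,6)@(5, 13): e=[5,6,9] → X
    (3,6)@(7, 13): e=[15,-6,11] → .
    (2,7)@(5, 15): e=[5,14,1] → X
    (3,7)@(7, 15): e=[15,2,3] → X
    (4,7)@(9, 15): e=[25,-10,5] → .
  covered (3 px):
    . . . . . . .
    . . . . . . .
    . . . . . . .
    . . . . . . .
    . . . . . . .
    . . . . . . .
    . . X . . . .
    . . X X . . .
T1:
  2·area = 32
  edge (12, 14)→(2, 2): d=(-10,-12) top-left  bias=+0
  edge (2, 2)→(8, 6): d=(6,4) right/bottom  bias=-1
  edge (8, 6)→(12, 14): d=(4,8) right/bottom  bias=-1
    (1,1)@(3, 3): e=[2,2,28] → X
    (2,1)@(5, 3): e=[26,-6,12] → .
    (1,2)@(3, 5): e=[-18,14,36] → .
    (2,2)@(5, 5): e=[6,6,20] → X
    (3,2)@(7, 5): e=[30,-2,4] → .
    (2,3)@(5, 7): e=[-14,18,28] → .
    (3,3)@(7, 7): e=[10,10,12] → X
    (4,3)@(9, 7): e=[34,2,-4] → .
    (3,4)@(7, 9): e=[-10,22,20] → .
    (4,4)@(9, 9): e=[14,14,4] → X
    (5,4)@(11, 9): e=[38,6,-12] → .
    (4,5)@(9, 11): e=[-6,26,12] → .
  covered (4 px):
    . . . . . . .
    . X . . . . .
    . . X . . . .
    . . . X . . .
    . . . . X . .
    . . . . . . .
    . . . . . . .
    . . . . . . .
T2:
  degenerate (2·area = 0) — covers nothing
T3:
  2·area = 52  (B↔C swapped to make it positive)
  edge (12, 10)→(4, 4): d=(-8,-6) top-left  bias=+0
  edge (4, 4)→(10, 2): d=(6,-2) top-left  bias=+0
  edge (10, 2)→(12, 10): d=(2,8) right/bottom  bias=-1
    (6,0)@(13, 1): e=[78,0,-26] → .  [on edge]
    (3,1)@(7, 3): e=[26,0,26] → X  [on edge]
    (4,1)@(9, 3): e=[38,4,10] → X
    (5,1)@(11, 3): e=[50,8,-6] → .
    (0,2)@(1, 5): e=[-26,0,78] → .  [on edge]
    (3,2)@(7, 5): e=[10,12,30] → X
    (5,2)@(11, 5): e=[34,20,-2] → .
    (3,3)@(7, 7): e=[-6,24,34] → .
    (4,3)@(9, 7): e=[6,28,18] → X
    (5,3)@(11, 7): e=[18,32,2] → X
    (6,3)@(13, 7): e=[30,36,-14] → .
    (4,4)@(9, 9): e=[-10,40,22] → .
  covered (7 px):
    . . . . . . .
    . . . X X . .
    . . . X X . .
    . . . . X X .
    . . . . . X .
    . . . . . . .
    . . . . . . .
    . . . . . . .

Answer: 14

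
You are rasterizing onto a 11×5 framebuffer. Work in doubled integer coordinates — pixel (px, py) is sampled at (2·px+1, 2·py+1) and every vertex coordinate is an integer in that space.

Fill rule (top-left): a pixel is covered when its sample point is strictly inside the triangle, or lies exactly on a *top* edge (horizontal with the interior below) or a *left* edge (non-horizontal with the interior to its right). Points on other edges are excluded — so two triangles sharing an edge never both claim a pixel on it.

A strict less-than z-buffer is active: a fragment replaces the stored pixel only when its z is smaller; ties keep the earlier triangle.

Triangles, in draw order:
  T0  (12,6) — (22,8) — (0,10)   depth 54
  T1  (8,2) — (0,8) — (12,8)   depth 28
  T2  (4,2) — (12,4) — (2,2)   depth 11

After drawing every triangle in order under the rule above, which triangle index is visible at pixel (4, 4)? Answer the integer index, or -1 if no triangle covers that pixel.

T0:
  2·area = 64
  edge (12, 6)→(22, 8): d=(10,2) right/bottom  bias=-1
  edge (22, 8)→(0, 10): d=(-22,2) right/bottom  bias=-1
  edge (0, 10)→(12, 6): d=(12,-4) top-left  bias=+0
    (10,1)@(21, 3): e=[-48,112,0] → ·  [on edge]
    (3,2)@(7, 5): e=[0,96,-32] → ·  [on edge]
    (7,2)@(15, 5): e=[-16,80,0] → ·  [on edge]
    (4,3)@(9, 7): e=[16,48,0] → #  [on edge]
    (5,3)@(11, 7): e=[12,44,8] → #
    (6,3)@(13, 7): e=[8,40,16] → #
    (7,3)@(15, 7): e=[4,36,24] → #
    (8,3)@(17, 7): e=[0,32,32] → ·  [on edge]
    (1,4)@(3, 9): e=[48,16,0] → #  [on edge]
    (2,4)@(5, 9): e=[44,12,8] → #
    (3,4)@(7, 9): e=[40,8,16] → #
    (5,4)@(11, 9): e=[32,0,32] → ·  [on edge]
  covered (8 px):
    · · · · · · · · · · ·
    · · · · · · · · · · ·
    · · · · · · · · · · ·
    · · · · # # # # · · ·
    · # # # # · · · · · ·
T1:
  2·area = 72  (B↔C swapped to make it positive)
  edge (8, 2)→(12, 8): d=(4,6) right/bottom  bias=-1
  edge (12, 8)→(0, 8): d=(-12,0) right/bottom  bias=-1
  edge (0, 8)→(8, 2): d=(8,-6) top-left  bias=+0
    (3,1)@(7, 3): e=[10,60,2] → #
    (4,1)@(9, 3): e=[-2,60,14] → ·
    (2,2)@(5, 5): e=[30,36,6] → #
    (4,2)@(9, 5): e=[6,36,30] → #
    (5,2)@(11, 5): e=[-6,36,42] → ·
    (1,3)@(3, 7): e=[50,12,10] → #
    (5,3)@(11, 7): e=[2,12,58] → #
    (6,3)@(13, 7): e=[-10,12,70] → ·
    (1,4)@(3, 9): e=[58,-12,26] → ·
    (2,4)@(5, 9): e=[46,-12,38] → ·
    (3,4)@(7, 9): e=[34,-12,50] → ·
    (4,4)@(9, 9): e=[22,-12,62] → ·
  covered (9 px):
    · · · · · · · · · · ·
    · · · # · · · · · · ·
    · · # # # · · · · · ·
    · # # # # # · · · · ·
    · · · · · · · · · · ·
T2:
  2·area = 4
  edge (4, 2)→(12, 4): d=(8,2) right/bottom  bias=-1
  edge (12, 4)→(2, 2): d=(-10,-2) top-left  bias=+0
  edge (2, 2)→(4, 2): d=(2,0) top-left  bias=+0
    (3,1)@(7, 3): e=[2,0,2] → #  [on edge]
    (4,1)@(9, 3): e=[-2,4,2] → ·
    (3,2)@(7, 5): e=[18,-20,6] → ·
    (8,2)@(17, 5): e=[-2,0,6] → ·  [on edge]
  covered (1 px):
    · · · · · · · · · · ·
    · · · # · · · · · · ·
    · · · · · · · · · · ·
    · · · · · · · · · · ·
    · · · · · · · · · · ·

Z-buffer (winner per pixel, '.' = empty):
  . . . . . . . . . . .
  . . . 2 . . . . . . .
  . . 1 1 1 . . . . . .
  . 1 1 1 1 1 0 0 . . .
  . 0 0 0 0 . . . . . .

Result: 0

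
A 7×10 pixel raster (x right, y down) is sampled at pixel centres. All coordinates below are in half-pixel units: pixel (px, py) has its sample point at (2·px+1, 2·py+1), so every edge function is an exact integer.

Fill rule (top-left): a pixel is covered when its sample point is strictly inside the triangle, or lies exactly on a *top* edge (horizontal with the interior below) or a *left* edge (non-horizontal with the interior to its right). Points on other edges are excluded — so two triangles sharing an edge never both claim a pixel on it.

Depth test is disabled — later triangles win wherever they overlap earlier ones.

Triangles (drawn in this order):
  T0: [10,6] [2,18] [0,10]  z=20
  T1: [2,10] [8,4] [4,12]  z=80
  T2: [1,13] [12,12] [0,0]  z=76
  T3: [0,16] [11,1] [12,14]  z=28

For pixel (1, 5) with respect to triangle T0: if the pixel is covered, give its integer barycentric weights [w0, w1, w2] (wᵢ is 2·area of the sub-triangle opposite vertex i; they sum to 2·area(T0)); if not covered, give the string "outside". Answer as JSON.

T0:
  2·area = 88
  edge (10, 6)→(2, 18): d=(-8,12) right/bottom  bias=-1
  edge (2, 18)→(0, 10): d=(-2,-8) top-left  bias=+0
  edge (0, 10)→(10, 6): d=(10,-4) top-left  bias=+0
    (4,3)@(9, 7): e=[4,78,6] → █
    (5,3)@(11, 7): e=[-20,94,14] → ·
    (1,4)@(3, 9): e=[60,26,2] → █
    (2,4)@(5, 9): e=[36,42,10] → █
    (3,4)@(7, 9): e=[12,58,18] → █
    (4,4)@(9, 9): e=[-12,74,26] → ·
    (0,5)@(1, 11): e=[68,6,14] → █
    (3,5)@(7, 11): e=[-4,54,38] → ·
    (0,6)@(1, 13): e=[52,2,34] → █
    (3,6)@(7, 13): e=[-20,50,58] → ·
    (0,7)@(1, 15): e=[36,-2,54] → ·
    (1,7)@(3, 15): e=[12,14,62] → █
  covered (11 px):
    · · · · · · ·
    · · · · · · ·
    · · · · · · ·
    · · · · █ · ·
    · █ █ █ · · ·
    █ █ █ · · · ·
    █ █ █ · · · ·
    · █ · · · · ·
    · · · · · · ·
    · · · · · · ·
T1:
  2·area = 24
  edge (2, 10)→(8, 4): d=(6,-6) top-left  bias=+0
  edge (8, 4)→(4, 12): d=(-4,8) right/bottom  bias=-1
  edge (4, 12)→(2, 10): d=(-2,-2) top-left  bias=+0
    (5,0)@(11, 1): e=[0,-12,36] → ·  [on edge]
    (4,1)@(9, 3): e=[0,-4,28] → ·  [on edge]
    (3,2)@(7, 5): e=[0,4,20] → █  [on edge]
    (4,2)@(9, 5): e=[12,-12,24] → ·
    (2,3)@(5, 7): e=[0,12,12] → █  [on edge]
    (3,3)@(7, 7): e=[12,-4,16] → ·
    (0,4)@(1, 9): e=[-12,36,0] → ·  [on edge]
    (1,4)@(3, 9): e=[0,20,4] → █  [on edge]
    (3,4)@(7, 9): e=[24,-12,12] → ·
    (0,5)@(1, 11): e=[0,28,-4] → ·  [on edge]
    (1,5)@(3, 11): e=[12,12,0] → █  [on edge]
    (2,5)@(5, 11): e=[24,-4,4] → ·
    (2,6)@(5, 13): e=[36,-12,0] → ·  [on edge]
    (3,7)@(7, 15): e=[60,-36,0] → ·  [on edge]
    (4,8)@(9, 17): e=[84,-60,0] → ·  [on edge]
    (5,9)@(11, 19): e=[108,-84,0] → ·  [on edge]
  covered (5 px):
    · · · · · · ·
    · · · · · · ·
    · · · █ · · ·
    · · █ · · · ·
    · █ █ · · · ·
    · █ · · · · ·
    · · · · · · ·
    · · · · · · ·
    · · · · · · ·
    · · · · · · ·
T2:
  2·area = 144  (B↔C swapped to make it positive)
  edge (1, 13)→(0, 0): d=(-1,-13) top-left  bias=+0
  edge (0, 0)→(12, 12): d=(12,12) right/bottom  bias=-1
  edge (12, 12)→(1, 13): d=(-11,1) right/bottom  bias=-1
    (0,0)@(1, 1): e=[12,0,132] → ·  [on edge]
    (0,1)@(1, 3): e=[10,24,110] → █
    (1,1)@(3, 3): e=[36,0,108] → ·  [on edge]
    (0,2)@(1, 5): e=[8,48,88] → █
    (1,2)@(3, 5): e=[34,24,86] → █
    (2,2)@(5, 5): e=[60,0,84] → ·  [on edge]
    (0,3)@(1, 7): e=[6,72,66] → █
    (2,3)@(5, 7): e=[58,24,62] → █
    (3,3)@(7, 7): e=[84,0,60] → ·  [on edge]
    (0,4)@(1, 9): e=[4,96,44] → █
    (3,4)@(7, 9): e=[82,24,38] → █
    (4,4)@(9, 9): e=[108,0,36] → ·  [on edge]
    (5,5)@(11, 11): e=[132,0,12] → ·  [on edge]
    (0,6)@(1, 13): e=[0,144,0] → ·  [on edge]
    (6,6)@(13, 13): e=[156,0,-12] → ·  [on edge]
  covered (15 px):
    · · · · · · ·
    █ · · · · · ·
    █ █ · · · · ·
    █ █ █ · · · ·
    █ █ █ █ · · ·
    █ █ █ █ █ · ·
    · · · · · · ·
    · · · · · · ·
    · · · · · · ·
    · · · · · · ·
T3:
  2·area = 158
  edge (0, 16)→(11, 1): d=(11,-15) top-left  bias=+0
  edge (11, 1)→(12, 14): d=(1,13) right/bottom  bias=-1
  edge (12, 14)→(0, 16): d=(-12,2) right/bottom  bias=-1
    (5,0)@(11, 1): e=[0,0,158] → ·  [on edge]
    (5,1)@(11, 3): e=[22,2,134] → █
    (6,1)@(13, 3): e=[52,-24,130] → ·
    (4,2)@(9, 5): e=[14,30,114] → █
    (6,2)@(13, 5): e=[74,-22,106] → ·
    (3,3)@(7, 7): e=[6,58,94] → █
    (6,3)@(13, 7): e=[96,-20,82] → ·
    (3,4)@(7, 9): e=[28,60,70] → █
    (6,4)@(13, 9): e=[118,-18,58] → ·
    (2,5)@(5, 11): e=[20,88,50] → █
    (6,5)@(13, 11): e=[140,-16,34] → ·
    (1,6)@(3, 13): e=[12,116,30] → █
  covered (21 px):
    · · · · · · ·
    · · · · · █ ·
    · · · · █ █ ·
    · · · █ █ █ ·
    · · · █ █ █ ·
    · · █ █ █ █ ·
    · █ █ █ █ █ ·
    █ █ █ · · · ·
    · · · · · · ·
    · · · · · · ·

Result: [22,22,44]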